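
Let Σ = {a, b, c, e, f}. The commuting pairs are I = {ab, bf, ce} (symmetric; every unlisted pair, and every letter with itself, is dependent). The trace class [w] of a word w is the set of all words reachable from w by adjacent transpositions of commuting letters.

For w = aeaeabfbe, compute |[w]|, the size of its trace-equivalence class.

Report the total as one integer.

drop 0:a onto floor
drop 1:e onto {0:a}
drop 2:a onto {1:e}
drop 3:e onto {2:a}
drop 4:a onto {3:e}
drop 5:b onto {3:e}
drop 6:f onto {4:a}
drop 7:b onto {5:b}
drop 8:e onto {6:f, 7:b}
ground layer = {0:a}
drop-orders for the pieces not yet dropped (sum over which currently-grounded one goes next):
  1 to go: {8} 1
  2 to go: {6,8} 1  {7,8} 1
  3 to go: {4,6,8} 1  {5,7,8} 1  {6,7,8} 2
  4 to go: {4,6,7,8} 3  {5,6,7,8} 3
  5 to go: {4,5,6,7,8} 6
  6 to go: {3,4,5,6,7,8} 6
  7 to go: {2,3,4,5,6,7,8} 6
  if 0:a drops first: 6 orders

6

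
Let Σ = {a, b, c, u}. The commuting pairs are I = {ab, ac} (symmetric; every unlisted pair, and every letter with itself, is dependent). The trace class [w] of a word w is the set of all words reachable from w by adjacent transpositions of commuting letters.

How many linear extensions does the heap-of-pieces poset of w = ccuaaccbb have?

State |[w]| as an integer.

drop 0:c onto floor
drop 1:c onto {0:c}
drop 2:u onto {1:c}
drop 3:a onto {2:u}
drop 4:a onto {3:a}
drop 5:c onto {2:u}
drop 6:c onto {5:c}
drop 7:b onto {6:c}
drop 8:b onto {7:b}
ground layer = {0:c}
drop-orders for the pieces not yet dropped (sum over which currently-grounded one goes next):
  1 to go: {4} 1  {8} 1
  2 to go: {3,4} 1  {4,8} 2  {7,8} 1
  3 to go: {3,4,8} 3  {4,7,8} 3  {6,7,8} 1
  4 to go: {3,4,7,8} 6  {4,6,7,8} 4  {5,6,7,8} 1
  5 to go: {3,4,6,7,8} 10  {4,5,6,7,8} 5
  6 to go: {3,4,5,6,7,8} 15
  7 to go: {2,3,4,5,6,7,8} 15
  if 0:c drops first: 15 orders

15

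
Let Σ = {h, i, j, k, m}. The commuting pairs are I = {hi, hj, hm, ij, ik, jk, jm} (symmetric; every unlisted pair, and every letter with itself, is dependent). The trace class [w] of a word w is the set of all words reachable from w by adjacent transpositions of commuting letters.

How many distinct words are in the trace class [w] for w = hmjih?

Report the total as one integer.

30

0(h) covers ∅
1(m) covers ∅
2(j) covers ∅
3(i) covers 1:m
4(h) covers 0:h
floor of heap: 0:h, 1:m, 2:j
completions by unplaced set U, small U first (add the entries for U minus each lowest piece of U):
  |U|=1: {2}:1  {3}:1  {4}:1
  |U|=2: {0,4}:1  {1,3}:1  {2,3}:2  {2,4}:2  {3,4}:2
  |U|=3: {0,2,4}:3  {0,3,4}:3  {1,2,3}:3  {1,3,4}:3  {2,3,4}:6
  start at 0(h): 12
  start at 1(m): 12
  start at 2(j): 6
sum over floor = 30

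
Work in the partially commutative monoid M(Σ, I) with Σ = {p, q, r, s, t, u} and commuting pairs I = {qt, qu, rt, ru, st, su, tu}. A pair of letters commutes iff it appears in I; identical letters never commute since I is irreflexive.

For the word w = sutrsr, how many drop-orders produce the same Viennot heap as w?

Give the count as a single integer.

30

piece 0:s — minimal
piece 1:u — minimal
piece 2:t — minimal
piece 3:r rests on {0:s}
piece 4:s rests on {3:r}
piece 5:r rests on {4:s}
minimal pieces: {0:s, 1:u, 2:t}
ways to finish when only these pieces remain (= sum over removing one remaining piece with nothing left below it):
  1 left: {1}→1  {2}→1  {5}→1
  2 left: {1,2}→2  {1,5}→2  {2,5}→2  {4,5}→1
  3 left: {1,2,5}→6  {1,4,5}→3  {2,4,5}→3  {3,4,5}→1
  4 left: {0,3,4,5}→1  {1,2,4,5}→12  {1,3,4,5}→4  {2,3,4,5}→4
  placing 0:s first → 20 extensions
  placing 1:u first → 5 extensions
  placing 2:t first → 5 extensions
total linear extensions = 30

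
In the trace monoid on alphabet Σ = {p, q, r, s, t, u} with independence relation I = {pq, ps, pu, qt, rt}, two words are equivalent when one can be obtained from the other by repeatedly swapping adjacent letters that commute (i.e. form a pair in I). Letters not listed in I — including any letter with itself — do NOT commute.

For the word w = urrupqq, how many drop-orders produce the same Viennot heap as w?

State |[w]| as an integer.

piece 0:u — minimal
piece 1:r rests on {0:u}
piece 2:r rests on {1:r}
piece 3:u rests on {2:r}
piece 4:p rests on {2:r}
piece 5:q rests on {3:u}
piece 6:q rests on {5:q}
minimal pieces: {0:u}
ways to finish when only these pieces remain (= sum over removing one remaining piece with nothing left below it):
  1 left: {4}→1  {6}→1
  2 left: {4,6}→2  {5,6}→1
  3 left: {3,5,6}→1  {4,5,6}→3
  4 left: {3,4,5,6}→4
  5 left: {2,3,4,5,6}→4
  placing 0:u first → 4 extensions

4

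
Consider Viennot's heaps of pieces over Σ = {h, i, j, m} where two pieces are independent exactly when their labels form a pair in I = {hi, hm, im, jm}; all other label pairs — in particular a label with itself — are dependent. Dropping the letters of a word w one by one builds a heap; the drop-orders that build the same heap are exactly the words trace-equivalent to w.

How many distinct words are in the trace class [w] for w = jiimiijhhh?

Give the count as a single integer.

#0=j has no predecessor
#1=i depends on [0:j]
#2=i depends on [1:i]
#3=m has no predecessor
#4=i depends on [2:i]
#5=i depends on [4:i]
#6=j depends on [5:i]
#7=h depends on [6:j]
#8=h depends on [7:h]
#9=h depends on [8:h]
sources: [0:j, 3:m]
N(rest) = Σ N(rest − s) over sources s of rest; N(one piece) = 1:
  size 1 → [3]=1  [9]=1
  size 2 → [3,9]=2  [8,9]=1
  size 3 → [3,8,9]=3  [7,8,9]=1
  size 4 → [3,7,8,9]=4  [6,7,8,9]=1
  size 5 → [3,6,7,8,9]=5  [5,6,7,8,9]=1
  size 6 → [3,5,6,7,8,9]=6  [4,5,6,7,8,9]=1
  size 7 → [2,4,5,6,7,8,9]=1  [3,4,5,6,7,8,9]=7
  size 8 → [1,2,4,5,6,7,8,9]=1  [2,3,4,5,6,7,8,9]=8
  first=0(j) contributes 9
  first=3(m) contributes 1
|[w]| = 10

10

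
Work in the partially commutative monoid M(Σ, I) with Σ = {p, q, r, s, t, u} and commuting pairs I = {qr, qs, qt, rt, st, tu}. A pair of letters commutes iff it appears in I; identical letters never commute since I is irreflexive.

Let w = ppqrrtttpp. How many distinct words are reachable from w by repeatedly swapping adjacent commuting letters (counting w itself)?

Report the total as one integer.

60

0(p) covers ∅
1(p) covers 0:p
2(q) covers 1:p
3(r) covers 1:p
4(r) covers 3:r
5(t) covers 1:p
6(t) covers 5:t
7(t) covers 6:t
8(p) covers 2:q, 4:r, 7:t
9(p) covers 8:p
floor of heap: 0:p
completions by unplaced set U, small U first (add the entries for U minus each lowest piece of U):
  |U|=1: {9}:1
  |U|=2: {8,9}:1
  |U|=3: {2,8,9}:1  {4,8,9}:1  {7,8,9}:1
  |U|=4: {2,4,8,9}:2  {2,7,8,9}:2  {3,4,8,9}:1  {4,7,8,9}:2  {6,7,8,9}:1
  |U|=5: {2,3,4,8,9}:3  {2,4,7,8,9}:6  {2,6,7,8,9}:3  {3,4,7,8,9}:3  {4,6,7,8,9}:3  {5,6,7,8,9}:1
  |U|=6: {2,3,4,7,8,9}:12  {2,4,6,7,8,9}:12  {2,5,6,7,8,9}:4  {3,4,6,7,8,9}:6  {4,5,6,7,8,9}:4
  |U|=7: {2,3,4,6,7,8,9}:30  {2,4,5,6,7,8,9}:20  {3,4,5,6,7,8,9}:10
  |U|=8: {2,3,4,5,6,7,8,9}:60
  start at 0(p): 60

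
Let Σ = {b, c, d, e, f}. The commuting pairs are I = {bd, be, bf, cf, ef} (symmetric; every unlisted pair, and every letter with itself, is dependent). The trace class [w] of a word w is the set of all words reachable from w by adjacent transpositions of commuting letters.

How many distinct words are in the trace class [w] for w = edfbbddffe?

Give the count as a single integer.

#0=e has no predecessor
#1=d depends on [0:e]
#2=f depends on [1:d]
#3=b has no predecessor
#4=b depends on [3:b]
#5=d depends on [2:f]
#6=d depends on [5:d]
#7=f depends on [6:d]
#8=f depends on [7:f]
#9=e depends on [6:d]
sources: [0:e, 3:b]
N(rest) = Σ N(rest − s) over sources s of rest; N(one piece) = 1:
  size 1 → [4]=1  [8]=1  [9]=1
  size 2 → [3,4]=1  [4,8]=2  [4,9]=2  [7,8]=1  [8,9]=2
  size 3 → [3,4,8]=3  [3,4,9]=3  [4,7,8]=3  [4,8,9]=6  [7,8,9]=3
  size 4 → [3,4,7,8]=6  [3,4,8,9]=12  [4,7,8,9]=12  [6,7,8,9]=3
  size 5 → [3,4,7,8,9]=30  [4,6,7,8,9]=15  [5,6,7,8,9]=3
  size 6 → [2,5,6,7,8,9]=3  [3,4,6,7,8,9]=45  [4,5,6,7,8,9]=18
  size 7 → [1,2,5,6,7,8,9]=3  [2,4,5,6,7,8,9]=21  [3,4,5,6,7,8,9]=63
  size 8 → [0,1,2,5,6,7,8,9]=3  [1,2,4,5,6,7,8,9]=24  [2,3,4,5,6,7,8,9]=84
  first=0(e) contributes 108
  first=3(b) contributes 27
|[w]| = 135

135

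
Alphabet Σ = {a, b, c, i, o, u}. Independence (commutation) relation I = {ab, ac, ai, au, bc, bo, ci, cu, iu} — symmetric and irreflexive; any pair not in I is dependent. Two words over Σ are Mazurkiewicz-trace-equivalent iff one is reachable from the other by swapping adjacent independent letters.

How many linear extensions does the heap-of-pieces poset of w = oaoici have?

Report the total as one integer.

drop 0:o onto floor
drop 1:a onto {0:o}
drop 2:o onto {1:a}
drop 3:i onto {2:o}
drop 4:c onto {2:o}
drop 5:i onto {3:i}
ground layer = {0:o}
drop-orders for the pieces not yet dropped (sum over which currently-grounded one goes next):
  1 to go: {4} 1  {5} 1
  2 to go: {3,5} 1  {4,5} 2
  3 to go: {3,4,5} 3
  4 to go: {2,3,4,5} 3
  if 0:o drops first: 3 orders

3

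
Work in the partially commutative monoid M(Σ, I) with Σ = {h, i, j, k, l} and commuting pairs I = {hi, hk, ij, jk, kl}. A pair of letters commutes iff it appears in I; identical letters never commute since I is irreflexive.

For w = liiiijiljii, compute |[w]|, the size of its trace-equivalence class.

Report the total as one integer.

18

#0=l has no predecessor
#1=i depends on [0:l]
#2=i depends on [1:i]
#3=i depends on [2:i]
#4=i depends on [3:i]
#5=j depends on [0:l]
#6=i depends on [4:i]
#7=l depends on [5:j, 6:i]
#8=j depends on [7:l]
#9=i depends on [7:l]
#10=i depends on [9:i]
sources: [0:l]
N(rest) = Σ N(rest − s) over sources s of rest; N(one piece) = 1:
  size 1 → [8]=1  [10]=1
  size 2 → [8,10]=2  [9,10]=1
  size 3 → [8,9,10]=3
  size 4 → [7,8,9,10]=3
  size 5 → [5,7,8,9,10]=3  [6,7,8,9,10]=3
  size 6 → [4,6,7,8,9,10]=3  [5,6,7,8,9,10]=6
  size 7 → [3,4,6,7,8,9,10]=3  [4,5,6,7,8,9,10]=9
  size 8 → [2,3,4,6,7,8,9,10]=3  [3,4,5,6,7,8,9,10]=12
  size 9 → [1,2,3,4,6,7,8,9,10]=3  [2,3,4,5,6,7,8,9,10]=15
  first=0(l) contributes 18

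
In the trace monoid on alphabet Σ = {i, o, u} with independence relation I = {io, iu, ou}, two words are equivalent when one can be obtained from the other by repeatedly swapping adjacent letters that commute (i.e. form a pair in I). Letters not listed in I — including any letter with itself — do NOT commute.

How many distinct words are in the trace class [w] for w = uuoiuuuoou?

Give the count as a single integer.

840

#0=u has no predecessor
#1=u depends on [0:u]
#2=o has no predecessor
#3=i has no predecessor
#4=u depends on [1:u]
#5=u depends on [4:u]
#6=u depends on [5:u]
#7=o depends on [2:o]
#8=o depends on [7:o]
#9=u depends on [6:u]
sources: [0:u, 2:o, 3:i]
N(rest) = Σ N(rest − s) over sources s of rest; N(one piece) = 1:
  size 1 → [3]=1  [8]=1  [9]=1
  size 2 → [3,8]=2  [3,9]=2  [6,9]=1  [7,8]=1  [8,9]=2
  size 3 → [2,7,8]=1  [3,6,9]=3  [3,7,8]=3  [3,8,9]=6  [5,6,9]=1  [6,8,9]=3  [7,8,9]=3
  size 4 → [2,3,7,8]=4  [2,7,8,9]=4  [3,5,6,9]=4  [3,6,8,9]=12  [3,7,8,9]=12  [4,5,6,9]=1  [5,6,8,9]=4  [6,7,8,9]=6
  size 5 → [1,4,5,6,9]=1  [2,3,7,8,9]=20  [2,6,7,8,9]=10  [3,4,5,6,9]=5  [3,5,6,8,9]=20  [3,6,7,8,9]=30  [4,5,6,8,9]=5  [5,6,7,8,9]=10
  size 6 → [0,1,4,5,6,9]=1  [1,3,4,5,6,9]=6  [1,4,5,6,8,9]=6  [2,3,6,7,8,9]=60  [2,5,6,7,8,9]=20  [3,4,5,6,8,9]=30  [3,5,6,7,8,9]=60  [4,5,6,7,8,9]=15
  size 7 → [0,1,3,4,5,6,9]=7  [0,1,4,5,6,8,9]=7  [1,3,4,5,6,8,9]=42  [1,4,5,6,7,8,9]=21  [2,3,5,6,7,8,9]=140  [2,4,5,6,7,8,9]=35  [3,4,5,6,7,8,9]=105
  size 8 → [0,1,3,4,5,6,8,9]=56  [0,1,4,5,6,7,8,9]=28  [1,2,4,5,6,7,8,9]=56  [1,3,4,5,6,7,8,9]=168  [2,3,4,5,6,7,8,9]=280
  first=0(u) contributes 504
  first=2(o) contributes 252
  first=3(i) contributes 84
|[w]| = 840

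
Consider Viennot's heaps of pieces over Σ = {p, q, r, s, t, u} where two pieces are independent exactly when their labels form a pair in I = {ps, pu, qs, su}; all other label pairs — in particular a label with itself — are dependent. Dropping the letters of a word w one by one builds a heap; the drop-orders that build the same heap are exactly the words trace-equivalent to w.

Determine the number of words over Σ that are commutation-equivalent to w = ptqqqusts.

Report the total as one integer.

5

piece 0:p — minimal
piece 1:t rests on {0:p}
piece 2:q rests on {1:t}
piece 3:q rests on {2:q}
piece 4:q rests on {3:q}
piece 5:u rests on {4:q}
piece 6:s rests on {1:t}
piece 7:t rests on {5:u, 6:s}
piece 8:s rests on {7:t}
minimal pieces: {0:p}
ways to finish when only these pieces remain (= sum over removing one remaining piece with nothing left below it):
  1 left: {8}→1
  2 left: {7,8}→1
  3 left: {5,7,8}→1  {6,7,8}→1
  4 left: {4,5,7,8}→1  {5,6,7,8}→2
  5 left: {3,4,5,7,8}→1  {4,5,6,7,8}→3
  6 left: {2,3,4,5,7,8}→1  {3,4,5,6,7,8}→4
  7 left: {2,3,4,5,6,7,8}→5
  placing 0:p first → 5 extensions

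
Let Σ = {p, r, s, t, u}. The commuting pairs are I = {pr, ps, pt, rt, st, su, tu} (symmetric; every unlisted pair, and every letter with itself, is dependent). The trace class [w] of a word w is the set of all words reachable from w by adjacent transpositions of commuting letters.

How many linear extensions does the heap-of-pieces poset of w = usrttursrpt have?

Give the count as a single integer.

1320

0(u) covers ∅
1(s) covers ∅
2(r) covers 0:u, 1:s
3(t) covers ∅
4(t) covers 3:t
5(u) covers 2:r
6(r) covers 5:u
7(s) covers 6:r
8(r) covers 7:s
9(p) covers 5:u
10(t) covers 4:t
floor of heap: 0:u, 1:s, 3:t
completions by unplaced set U, small U first (add the entries for U minus each lowest piece of U):
  |U|=1: {8}:1  {9}:1  {10}:1
  |U|=2: {4,10}:1  {7,8}:1  {8,9}:2  {8,10}:2  {9,10}:2
  |U|=3: {3,4,10}:1  {4,8,10}:3  {4,9,10}:3  {6,7,8}:1  {7,8,9}:3  {7,8,10}:3  {8,9,10}:6
  |U|=4: {3,4,8,10}:4  {3,4,9,10}:4  {4,7,8,10}:6  {4,8,9,10}:12  {6,7,8,9}:4  {6,7,8,10}:4  {7,8,9,10}:12
  |U|=5: {3,4,7,8,10}:10  {3,4,8,9,10}:20  {4,6,7,8,10}:10  {4,7,8,9,10}:30  {5,6,7,8,9}:4  {6,7,8,9,10}:20
  |U|=6: {2,5,6,7,8,9}:4  {3,4,6,7,8,10}:20  {3,4,7,8,9,10}:60  {4,6,7,8,9,10}:60  {5,6,7,8,9,10}:24
  |U|=7: {0,2,5,6,7,8,9}:4  {1,2,5,6,7,8,9}:4  {2,5,6,7,8,9,10}:28  {3,4,6,7,8,9,10}:140  {4,5,6,7,8,9,10}:84
  |U|=8: {0,1,2,5,6,7,8,9}:8  {0,2,5,6,7,8,9,10}:32  {1,2,5,6,7,8,9,10}:32  {2,4,5,6,7,8,9,10}:112  {3,4,5,6,7,8,9,10}:224
  |U|=9: {0,1,2,5,6,7,8,9,10}:72  {0,2,4,5,6,7,8,9,10}:144  {1,2,4,5,6,7,8,9,10}:144  {2,3,4,5,6,7,8,9,10}:336
  start at 0(u): 480
  start at 1(s): 480
  start at 3(t): 360
sum over floor = 1320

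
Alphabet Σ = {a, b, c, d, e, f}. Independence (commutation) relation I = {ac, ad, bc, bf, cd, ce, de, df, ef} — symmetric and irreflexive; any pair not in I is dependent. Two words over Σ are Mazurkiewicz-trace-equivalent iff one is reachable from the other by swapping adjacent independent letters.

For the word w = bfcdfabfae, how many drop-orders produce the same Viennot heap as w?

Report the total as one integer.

32

piece 0:b — minimal
piece 1:f — minimal
piece 2:c rests on {1:f}
piece 3:d rests on {0:b}
piece 4:f rests on {2:c}
piece 5:a rests on {0:b, 4:f}
piece 6:b rests on {3:d, 5:a}
piece 7:f rests on {5:a}
piece 8:a rests on {6:b, 7:f}
piece 9:e rests on {8:a}
minimal pieces: {0:b, 1:f}
ways to finish when only these pieces remain (= sum over removing one remaining piece with nothing left below it):
  1 left: {9}→1
  2 left: {8,9}→1
  3 left: {6,8,9}→1  {7,8,9}→1
  4 left: {3,6,8,9}→1  {6,7,8,9}→2
  5 left: {3,6,7,8,9}→3  {5,6,7,8,9}→2
  6 left: {3,5,6,7,8,9}→5  {4,5,6,7,8,9}→2
  7 left: {0,3,5,6,7,8,9}→5  {2,4,5,6,7,8,9}→2  {3,4,5,6,7,8,9}→7
  8 left: {0,3,4,5,6,7,8,9}→12  {1,2,4,5,6,7,8,9}→2  {2,3,4,5,6,7,8,9}→9
  placing 0:b first → 11 extensions
  placing 1:f first → 21 extensions
total linear extensions = 32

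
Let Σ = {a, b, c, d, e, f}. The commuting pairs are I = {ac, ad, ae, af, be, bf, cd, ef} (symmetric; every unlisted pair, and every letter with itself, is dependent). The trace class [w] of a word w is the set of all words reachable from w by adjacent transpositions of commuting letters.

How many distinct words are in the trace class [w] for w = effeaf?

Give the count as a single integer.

0(e) covers ∅
1(f) covers ∅
2(f) covers 1:f
3(e) covers 0:e
4(a) covers ∅
5(f) covers 2:f
floor of heap: 0:e, 1:f, 4:a
completions by unplaced set U, small U first (add the entries for U minus each lowest piece of U):
  |U|=1: {3}:1  {4}:1  {5}:1
  |U|=2: {0,3}:1  {2,5}:1  {3,4}:2  {3,5}:2  {4,5}:2
  |U|=3: {0,3,4}:3  {0,3,5}:3  {1,2,5}:1  {2,3,5}:3  {2,4,5}:3  {3,4,5}:6
  |U|=4: {0,2,3,5}:6  {0,3,4,5}:12  {1,2,3,5}:4  {1,2,4,5}:4  {2,3,4,5}:12
  start at 0(e): 20
  start at 1(f): 30
  start at 4(a): 10
sum over floor = 60

60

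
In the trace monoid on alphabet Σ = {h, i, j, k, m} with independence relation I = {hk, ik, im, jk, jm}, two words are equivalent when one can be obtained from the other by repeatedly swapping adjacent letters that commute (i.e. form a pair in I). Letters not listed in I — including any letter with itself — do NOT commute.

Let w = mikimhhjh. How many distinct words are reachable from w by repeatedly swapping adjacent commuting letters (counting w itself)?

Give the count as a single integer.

piece 0:m — minimal
piece 1:i — minimal
piece 2:k rests on {0:m}
piece 3:i rests on {1:i}
piece 4:m rests on {2:k}
piece 5:h rests on {3:i, 4:m}
piece 6:h rests on {5:h}
piece 7:j rests on {6:h}
piece 8:h rests on {7:j}
minimal pieces: {0:m, 1:i}
ways to finish when only these pieces remain (= sum over removing one remaining piece with nothing left below it):
  1 left: {8}→1
  2 left: {7,8}→1
  3 left: {6,7,8}→1
  4 left: {5,6,7,8}→1
  5 left: {3,5,6,7,8}→1  {4,5,6,7,8}→1
  6 left: {1,3,5,6,7,8}→1  {2,4,5,6,7,8}→1  {3,4,5,6,7,8}→2
  7 left: {0,2,4,5,6,7,8}→1  {1,3,4,5,6,7,8}→3  {2,3,4,5,6,7,8}→3
  placing 0:m first → 6 extensions
  placing 1:i first → 4 extensions
total linear extensions = 10

10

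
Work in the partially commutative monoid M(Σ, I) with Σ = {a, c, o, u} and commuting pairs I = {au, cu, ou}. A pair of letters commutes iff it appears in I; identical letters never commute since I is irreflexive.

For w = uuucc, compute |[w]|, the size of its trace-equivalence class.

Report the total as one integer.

10

#0=u has no predecessor
#1=u depends on [0:u]
#2=u depends on [1:u]
#3=c has no predecessor
#4=c depends on [3:c]
sources: [0:u, 3:c]
N(rest) = Σ N(rest − s) over sources s of rest; N(one piece) = 1:
  size 1 → [2]=1  [4]=1
  size 2 → [1,2]=1  [2,4]=2  [3,4]=1
  size 3 → [0,1,2]=1  [1,2,4]=3  [2,3,4]=3
  first=0(u) contributes 6
  first=3(c) contributes 4
|[w]| = 10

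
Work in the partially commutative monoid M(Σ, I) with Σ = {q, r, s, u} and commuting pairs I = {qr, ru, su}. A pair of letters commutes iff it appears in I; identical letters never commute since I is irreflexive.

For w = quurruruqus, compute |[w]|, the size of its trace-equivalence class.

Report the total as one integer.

204

0(q) covers ∅
1(u) covers 0:q
2(u) covers 1:u
3(r) covers ∅
4(r) covers 3:r
5(u) covers 2:u
6(r) covers 4:r
7(u) covers 5:u
8(q) covers 7:u
9(u) covers 8:q
10(s) covers 6:r, 8:q
floor of heap: 0:q, 3:r
completions by unplaced set U, small U first (add the entries for U minus each lowest piece of U):
  |U|=1: {9}:1  {10}:1
  |U|=2: {6,10}:1  {9,10}:2
  |U|=3: {4,6,10}:1  {6,9,10}:3  {8,9,10}:2
  |U|=4: {3,4,6,10}:1  {4,6,9,10}:4  {6,8,9,10}:5  {7,8,9,10}:2
  |U|=5: {3,4,6,9,10}:5  {4,6,8,9,10}:9  {5,7,8,9,10}:2  {6,7,8,9,10}:7
  |U|=6: {2,5,7,8,9,10}:2  {3,4,6,8,9,10}:14  {4,6,7,8,9,10}:16  {5,6,7,8,9,10}:9
  |U|=7: {1,2,5,7,8,9,10}:2  {2,5,6,7,8,9,10}:11  {3,4,6,7,8,9,10}:30  {4,5,6,7,8,9,10}:25
  |U|=8: {0,1,2,5,7,8,9,10}:2  {1,2,5,6,7,8,9,10}:13  {2,4,5,6,7,8,9,10}:36  {3,4,5,6,7,8,9,10}:55
  |U|=9: {0,1,2,5,6,7,8,9,10}:15  {1,2,4,5,6,7,8,9,10}:49  {2,3,4,5,6,7,8,9,10}:91
  start at 0(q): 140
  start at 3(r): 64
sum over floor = 204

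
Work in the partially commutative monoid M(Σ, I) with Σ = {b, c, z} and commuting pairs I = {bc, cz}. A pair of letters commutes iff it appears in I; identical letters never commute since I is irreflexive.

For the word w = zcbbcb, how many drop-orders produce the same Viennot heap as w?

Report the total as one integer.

15

0(z) covers ∅
1(c) covers ∅
2(b) covers 0:z
3(b) covers 2:b
4(c) covers 1:c
5(b) covers 3:b
floor of heap: 0:z, 1:c
completions by unplaced set U, small U first (add the entries for U minus each lowest piece of U):
  |U|=1: {4}:1  {5}:1
  |U|=2: {1,4}:1  {3,5}:1  {4,5}:2
  |U|=3: {1,4,5}:3  {2,3,5}:1  {3,4,5}:3
  |U|=4: {0,2,3,5}:1  {1,3,4,5}:6  {2,3,4,5}:4
  start at 0(z): 10
  start at 1(c): 5
sum over floor = 15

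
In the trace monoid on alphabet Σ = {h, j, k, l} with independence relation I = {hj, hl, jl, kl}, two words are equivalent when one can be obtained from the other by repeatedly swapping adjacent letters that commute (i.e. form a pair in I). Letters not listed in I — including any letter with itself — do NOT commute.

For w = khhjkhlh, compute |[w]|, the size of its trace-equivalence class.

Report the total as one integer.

24

0(k) covers ∅
1(h) covers 0:k
2(h) covers 1:h
3(j) covers 0:k
4(k) covers 2:h, 3:j
5(h) covers 4:k
6(l) covers ∅
7(h) covers 5:h
floor of heap: 0:k, 6:l
completions by unplaced set U, small U first (add the entries for U minus each lowest piece of U):
  |U|=1: {6}:1  {7}:1
  |U|=2: {5,7}:1  {6,7}:2
  |U|=3: {4,5,7}:1  {5,6,7}:3
  |U|=4: {2,4,5,7}:1  {3,4,5,7}:1  {4,5,6,7}:4
  |U|=5: {1,2,4,5,7}:1  {2,3,4,5,7}:2  {2,4,5,6,7}:5  {3,4,5,6,7}:5
  |U|=6: {1,2,3,4,5,7}:3  {1,2,4,5,6,7}:6  {2,3,4,5,6,7}:12
  start at 0(k): 21
  start at 6(l): 3
sum over floor = 24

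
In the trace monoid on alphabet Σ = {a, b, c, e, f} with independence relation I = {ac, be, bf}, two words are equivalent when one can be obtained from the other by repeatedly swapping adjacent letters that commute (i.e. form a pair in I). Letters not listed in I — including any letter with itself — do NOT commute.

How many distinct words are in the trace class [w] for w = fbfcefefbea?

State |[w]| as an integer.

#0=f has no predecessor
#1=b has no predecessor
#2=f depends on [0:f]
#3=c depends on [1:b, 2:f]
#4=e depends on [3:c]
#5=f depends on [4:e]
#6=e depends on [5:f]
#7=f depends on [6:e]
#8=b depends on [3:c]
#9=e depends on [7:f]
#10=a depends on [8:b, 9:e]
sources: [0:f, 1:b]
N(rest) = Σ N(rest − s) over sources s of rest; N(one piece) = 1:
  size 1 → [10]=1
  size 2 → [8,10]=1  [9,10]=1
  size 3 → [7,9,10]=1  [8,9,10]=2
  size 4 → [6,7,9,10]=1  [7,8,9,10]=3
  size 5 → [5,6,7,9,10]=1  [6,7,8,9,10]=4
  size 6 → [4,5,6,7,9,10]=1  [5,6,7,8,9,10]=5
  size 7 → [4,5,6,7,8,9,10]=6
  size 8 → [3,4,5,6,7,8,9,10]=6
  size 9 → [1,3,4,5,6,7,8,9,10]=6  [2,3,4,5,6,7,8,9,10]=6
  first=0(f) contributes 12
  first=1(b) contributes 6
|[w]| = 18

18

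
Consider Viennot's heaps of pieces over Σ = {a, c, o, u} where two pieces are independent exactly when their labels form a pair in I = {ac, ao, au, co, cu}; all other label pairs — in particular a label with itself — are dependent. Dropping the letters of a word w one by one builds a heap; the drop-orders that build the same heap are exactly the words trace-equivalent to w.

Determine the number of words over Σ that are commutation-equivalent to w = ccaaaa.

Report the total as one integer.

0(c) covers ∅
1(c) covers 0:c
2(a) covers ∅
3(a) covers 2:a
4(a) covers 3:a
5(a) covers 4:a
floor of heap: 0:c, 2:a
completions by unplaced set U, small U first (add the entries for U minus each lowest piece of U):
  |U|=1: {1}:1  {5}:1
  |U|=2: {0,1}:1  {1,5}:2  {4,5}:1
  |U|=3: {0,1,5}:3  {1,4,5}:3  {3,4,5}:1
  |U|=4: {0,1,4,5}:6  {1,3,4,5}:4  {2,3,4,5}:1
  start at 0(c): 5
  start at 2(a): 10
sum over floor = 15

15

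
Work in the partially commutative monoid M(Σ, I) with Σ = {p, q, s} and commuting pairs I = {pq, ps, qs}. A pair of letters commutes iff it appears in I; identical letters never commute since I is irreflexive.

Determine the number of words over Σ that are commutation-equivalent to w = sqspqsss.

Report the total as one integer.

#0=s has no predecessor
#1=q has no predecessor
#2=s depends on [0:s]
#3=p has no predecessor
#4=q depends on [1:q]
#5=s depends on [2:s]
#6=s depends on [5:s]
#7=s depends on [6:s]
sources: [0:s, 1:q, 3:p]
N(rest) = Σ N(rest − s) over sources s of rest; N(one piece) = 1:
  size 1 → [3]=1  [4]=1  [7]=1
  size 2 → [1,4]=1  [3,4]=2  [3,7]=2  [4,7]=2  [6,7]=1
  size 3 → [1,3,4]=3  [1,4,7]=3  [3,4,7]=6  [3,6,7]=3  [4,6,7]=3  [5,6,7]=1
  size 4 → [1,3,4,7]=12  [1,4,6,7]=6  [2,5,6,7]=1  [3,4,6,7]=12  [3,5,6,7]=4  [4,5,6,7]=4
  size 5 → [0,2,5,6,7]=1  [1,3,4,6,7]=30  [1,4,5,6,7]=10  [2,3,5,6,7]=5  [2,4,5,6,7]=5  [3,4,5,6,7]=20
  size 6 → [0,2,3,5,6,7]=6  [0,2,4,5,6,7]=6  [1,2,4,5,6,7]=15  [1,3,4,5,6,7]=60  [2,3,4,5,6,7]=30
  first=0(s) contributes 105
  first=1(q) contributes 42
  first=3(p) contributes 21
|[w]| = 168

168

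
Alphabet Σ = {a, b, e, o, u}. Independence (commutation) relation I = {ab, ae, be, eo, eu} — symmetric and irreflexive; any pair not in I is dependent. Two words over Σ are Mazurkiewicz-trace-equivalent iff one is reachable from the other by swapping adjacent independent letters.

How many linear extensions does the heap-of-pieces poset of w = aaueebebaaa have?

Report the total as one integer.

drop 0:a onto floor
drop 1:a onto {0:a}
drop 2:u onto {1:a}
drop 3:e onto floor
drop 4:e onto {3:e}
drop 5:b onto {2:u}
drop 6:e onto {4:e}
drop 7:b onto {5:b}
drop 8:a onto {2:u}
drop 9:a onto {8:a}
drop 10:a onto {9:a}
ground layer = {0:a, 3:e}
drop-orders for the pieces not yet dropped (sum over which currently-grounded one goes next):
  1 to go: {6} 1  {7} 1  {10} 1
  2 to go: {4,6} 1  {5,7} 1  {6,7} 2  {6,10} 2  {7,10} 2  {9,10} 1
  3 to go: {3,4,6} 1  {4,6,7} 3  {4,6,10} 3  {5,6,7} 3  {5,7,10} 3  {6,7,10} 6  {6,9,10} 3  {7,9,10} 3  {8,9,10} 1
  4 to go: {3,4,6,7} 4  {3,4,6,10} 4  {4,5,6,7} 6  {4,6,7,10} 12  {4,6,9,10} 6  {5,6,7,10} 12  {5,7,9,10} 6  {6,7,9,10} 12  {6,8,9,10} 4  {7,8,9,10} 4
  5 to go: {3,4,5,6,7} 10  {3,4,6,7,10} 20  {3,4,6,9,10} 10  {4,5,6,7,10} 30  {4,6,7,9,10} 30  {4,6,8,9,10} 10  {5,6,7,9,10} 30  {5,7,8,9,10} 10  {6,7,8,9,10} 20
  6 to go: {2,5,7,8,9,10} 10  {3,4,5,6,7,10} 60  {3,4,6,7,9,10} 60  {3,4,6,8,9,10} 20  {4,5,6,7,9,10} 90  {4,6,7,8,9,10} 60  {5,6,7,8,9,10} 60
  7 to go: {1,2,5,7,8,9,10} 10  {2,5,6,7,8,9,10} 70  {3,4,5,6,7,9,10} 210  {3,4,6,7,8,9,10} 140  {4,5,6,7,8,9,10} 210
  8 to go: {0,1,2,5,7,8,9,10} 10  {1,2,5,6,7,8,9,10} 80  {2,4,5,6,7,8,9,10} 280  {3,4,5,6,7,8,9,10} 560
  9 to go: {0,1,2,5,6,7,8,9,10} 90  {1,2,4,5,6,7,8,9,10} 360  {2,3,4,5,6,7,8,9,10} 840
  if 0:a drops first: 1200 orders
  if 3:e drops first: 450 orders
heap linearizations: 1650

1650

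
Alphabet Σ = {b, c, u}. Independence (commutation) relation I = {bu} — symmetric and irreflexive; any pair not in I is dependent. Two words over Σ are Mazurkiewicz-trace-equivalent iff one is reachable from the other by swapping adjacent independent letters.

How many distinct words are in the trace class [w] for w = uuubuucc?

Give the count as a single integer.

6

0(u) covers ∅
1(u) covers 0:u
2(u) covers 1:u
3(b) covers ∅
4(u) covers 2:u
5(u) covers 4:u
6(c) covers 3:b, 5:u
7(c) covers 6:c
floor of heap: 0:u, 3:b
completions by unplaced set U, small U first (add the entries for U minus each lowest piece of U):
  |U|=1: {7}:1
  |U|=2: {6,7}:1
  |U|=3: {3,6,7}:1  {5,6,7}:1
  |U|=4: {3,5,6,7}:2  {4,5,6,7}:1
  |U|=5: {2,4,5,6,7}:1  {3,4,5,6,7}:3
  |U|=6: {1,2,4,5,6,7}:1  {2,3,4,5,6,7}:4
  start at 0(u): 5
  start at 3(b): 1
sum over floor = 6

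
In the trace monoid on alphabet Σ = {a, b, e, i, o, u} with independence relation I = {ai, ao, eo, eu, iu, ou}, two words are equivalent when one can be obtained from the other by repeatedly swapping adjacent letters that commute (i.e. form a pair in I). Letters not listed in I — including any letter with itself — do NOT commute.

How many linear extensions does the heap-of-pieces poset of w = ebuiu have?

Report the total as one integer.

drop 0:e onto floor
drop 1:b onto {0:e}
drop 2:u onto {1:b}
drop 3:i onto {1:b}
drop 4:u onto {2:u}
ground layer = {0:e}
drop-orders for the pieces not yet dropped (sum over which currently-grounded one goes next):
  1 to go: {3} 1  {4} 1
  2 to go: {2,4} 1  {3,4} 2
  3 to go: {2,3,4} 3
  if 0:e drops first: 3 orders

3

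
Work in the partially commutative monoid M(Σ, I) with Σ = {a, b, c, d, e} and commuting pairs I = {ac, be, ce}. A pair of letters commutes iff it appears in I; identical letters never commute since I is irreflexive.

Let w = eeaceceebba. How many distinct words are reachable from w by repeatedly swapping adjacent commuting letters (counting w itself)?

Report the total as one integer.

155

drop 0:e onto floor
drop 1:e onto {0:e}
drop 2:a onto {1:e}
drop 3:c onto floor
drop 4:e onto {2:a}
drop 5:c onto {3:c}
drop 6:e onto {4:e}
drop 7:e onto {6:e}
drop 8:b onto {2:a, 5:c}
drop 9:b onto {8:b}
drop 10:a onto {7:e, 9:b}
ground layer = {0:e, 3:c}
drop-orders for the pieces not yet dropped (sum over which currently-grounded one goes next):
  1 to go: {10} 1
  2 to go: {7,10} 1  {9,10} 1
  3 to go: {6,7,10} 1  {7,9,10} 2  {8,9,10} 1
  4 to go: {4,6,7,10} 1  {5,8,9,10} 1  {6,7,9,10} 3  {7,8,9,10} 3
  5 to go: {3,5,8,9,10} 1  {4,6,7,9,10} 4  {5,7,8,9,10} 4  {6,7,8,9,10} 6
  6 to go: {3,5,7,8,9,10} 5  {4,6,7,8,9,10} 10  {5,6,7,8,9,10} 10
  7 to go: {2,4,6,7,8,9,10} 10  {3,5,6,7,8,9,10} 15  {4,5,6,7,8,9,10} 20
  8 to go: {1,2,4,6,7,8,9,10} 10  {2,4,5,6,7,8,9,10} 30  {3,4,5,6,7,8,9,10} 35
  9 to go: {0,1,2,4,6,7,8,9,10} 10  {1,2,4,5,6,7,8,9,10} 40  {2,3,4,5,6,7,8,9,10} 65
  if 0:e drops first: 105 orders
  if 3:c drops first: 50 orders
heap linearizations: 155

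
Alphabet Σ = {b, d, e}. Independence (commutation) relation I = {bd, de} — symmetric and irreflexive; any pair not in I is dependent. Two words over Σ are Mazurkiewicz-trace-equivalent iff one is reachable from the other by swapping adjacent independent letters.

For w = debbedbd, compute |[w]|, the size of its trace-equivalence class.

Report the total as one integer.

#0=d has no predecessor
#1=e has no predecessor
#2=b depends on [1:e]
#3=b depends on [2:b]
#4=e depends on [3:b]
#5=d depends on [0:d]
#6=b depends on [4:e]
#7=d depends on [5:d]
sources: [0:d, 1:e]
N(rest) = Σ N(rest − s) over sources s of rest; N(one piece) = 1:
  size 1 → [6]=1  [7]=1
  size 2 → [4,6]=1  [5,7]=1  [6,7]=2
  size 3 → [0,5,7]=1  [3,4,6]=1  [4,6,7]=3  [5,6,7]=3
  size 4 → [0,5,6,7]=4  [2,3,4,6]=1  [3,4,6,7]=4  [4,5,6,7]=6
  size 5 → [0,4,5,6,7]=10  [1,2,3,4,6]=1  [2,3,4,6,7]=5  [3,4,5,6,7]=10
  size 6 → [0,3,4,5,6,7]=20  [1,2,3,4,6,7]=6  [2,3,4,5,6,7]=15
  first=0(d) contributes 21
  first=1(e) contributes 35
|[w]| = 56

56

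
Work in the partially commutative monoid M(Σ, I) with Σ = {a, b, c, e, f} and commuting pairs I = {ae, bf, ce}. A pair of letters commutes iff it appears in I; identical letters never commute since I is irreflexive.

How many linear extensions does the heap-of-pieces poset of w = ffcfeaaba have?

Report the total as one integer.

3

#0=f has no predecessor
#1=f depends on [0:f]
#2=c depends on [1:f]
#3=f depends on [2:c]
#4=e depends on [3:f]
#5=a depends on [3:f]
#6=a depends on [5:a]
#7=b depends on [4:e, 6:a]
#8=a depends on [7:b]
sources: [0:f]
N(rest) = Σ N(rest − s) over sources s of rest; N(one piece) = 1:
  size 1 → [8]=1
  size 2 → [7,8]=1
  size 3 → [4,7,8]=1  [6,7,8]=1
  size 4 → [4,6,7,8]=2  [5,6,7,8]=1
  size 5 → [4,5,6,7,8]=3
  size 6 → [3,4,5,6,7,8]=3
  size 7 → [2,3,4,5,6,7,8]=3
  first=0(f) contributes 3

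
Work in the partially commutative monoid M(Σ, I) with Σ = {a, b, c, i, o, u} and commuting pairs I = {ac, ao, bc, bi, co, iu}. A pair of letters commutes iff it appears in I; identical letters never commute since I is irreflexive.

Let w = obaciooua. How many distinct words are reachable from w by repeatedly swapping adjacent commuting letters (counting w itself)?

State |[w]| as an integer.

0(o) covers ∅
1(b) covers 0:o
2(a) covers 1:b
3(c) covers ∅
4(i) covers 2:a, 3:c
5(o) covers 4:i
6(o) covers 5:o
7(u) covers 6:o
8(a) covers 7:u
floor of heap: 0:o, 3:c
completions by unplaced set U, small U first (add the entries for U minus each lowest piece of U):
  |U|=1: {8}:1
  |U|=2: {7,8}:1
  |U|=3: {6,7,8}:1
  |U|=4: {5,6,7,8}:1
  |U|=5: {4,5,6,7,8}:1
  |U|=6: {2,4,5,6,7,8}:1  {3,4,5,6,7,8}:1
  |U|=7: {1,2,4,5,6,7,8}:1  {2,3,4,5,6,7,8}:2
  start at 0(o): 3
  start at 3(c): 1
sum over floor = 4

4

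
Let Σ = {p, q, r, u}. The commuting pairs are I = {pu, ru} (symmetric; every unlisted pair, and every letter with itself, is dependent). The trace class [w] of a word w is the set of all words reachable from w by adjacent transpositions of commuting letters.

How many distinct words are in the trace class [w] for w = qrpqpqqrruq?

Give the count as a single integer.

3

piece 0:q — minimal
piece 1:r rests on {0:q}
piece 2:p rests on {1:r}
piece 3:q rests on {2:p}
piece 4:p rests on {3:q}
piece 5:q rests on {4:p}
piece 6:q rests on {5:q}
piece 7:r rests on {6:q}
piece 8:r rests on {7:r}
piece 9:u rests on {6:q}
piece 10:q rests on {8:r, 9:u}
minimal pieces: {0:q}
ways to finish when only these pieces remain (= sum over removing one remaining piece with nothing left below it):
  1 left: {10}→1
  2 left: {8,10}→1  {9,10}→1
  3 left: {7,8,10}→1  {8,9,10}→2
  4 left: {7,8,9,10}→3
  5 left: {6,7,8,9,10}→3
  6 left: {5,6,7,8,9,10}→3
  7 left: {4,5,6,7,8,9,10}→3
  8 left: {3,4,5,6,7,8,9,10}→3
  9 left: {2,3,4,5,6,7,8,9,10}→3
  placing 0:q first → 3 extensions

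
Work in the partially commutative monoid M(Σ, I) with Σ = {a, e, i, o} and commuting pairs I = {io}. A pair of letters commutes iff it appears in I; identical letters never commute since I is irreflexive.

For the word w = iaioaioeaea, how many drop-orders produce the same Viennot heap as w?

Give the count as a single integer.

4

#0=i has no predecessor
#1=a depends on [0:i]
#2=i depends on [1:a]
#3=o depends on [1:a]
#4=a depends on [2:i, 3:o]
#5=i depends on [4:a]
#6=o depends on [4:a]
#7=e depends on [5:i, 6:o]
#8=a depends on [7:e]
#9=e depends on [8:a]
#10=a depends on [9:e]
sources: [0:i]
N(rest) = Σ N(rest − s) over sources s of rest; N(one piece) = 1:
  size 1 → [10]=1
  size 2 → [9,10]=1
  size 3 → [8,9,10]=1
  size 4 → [7,8,9,10]=1
  size 5 → [5,7,8,9,10]=1  [6,7,8,9,10]=1
  size 6 → [5,6,7,8,9,10]=2
  size 7 → [4,5,6,7,8,9,10]=2
  size 8 → [2,4,5,6,7,8,9,10]=2  [3,4,5,6,7,8,9,10]=2
  size 9 → [2,3,4,5,6,7,8,9,10]=4
  first=0(i) contributes 4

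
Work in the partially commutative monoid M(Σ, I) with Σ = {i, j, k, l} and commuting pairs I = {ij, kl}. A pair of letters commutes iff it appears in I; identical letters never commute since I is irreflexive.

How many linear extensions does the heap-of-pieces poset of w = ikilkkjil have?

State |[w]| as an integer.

#0=i has no predecessor
#1=k depends on [0:i]
#2=i depends on [1:k]
#3=l depends on [2:i]
#4=k depends on [2:i]
#5=k depends on [4:k]
#6=j depends on [3:l, 5:k]
#7=i depends on [3:l, 5:k]
#8=l depends on [6:j, 7:i]
sources: [0:i]
N(rest) = Σ N(rest − s) over sources s of rest; N(one piece) = 1:
  size 1 → [8]=1
  size 2 → [6,8]=1  [7,8]=1
  size 3 → [6,7,8]=2
  size 4 → [3,6,7,8]=2  [5,6,7,8]=2
  size 5 → [3,5,6,7,8]=4  [4,5,6,7,8]=2
  size 6 → [3,4,5,6,7,8]=6
  size 7 → [2,3,4,5,6,7,8]=6
  first=0(i) contributes 6

6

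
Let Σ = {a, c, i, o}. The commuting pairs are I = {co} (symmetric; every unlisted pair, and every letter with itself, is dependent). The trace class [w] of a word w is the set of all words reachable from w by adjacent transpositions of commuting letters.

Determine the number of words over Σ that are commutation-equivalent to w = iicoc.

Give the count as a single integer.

piece 0:i — minimal
piece 1:i rests on {0:i}
piece 2:c rests on {1:i}
piece 3:o rests on {1:i}
piece 4:c rests on {2:c}
minimal pieces: {0:i}
ways to finish when only these pieces remain (= sum over removing one remaining piece with nothing left below it):
  1 left: {3}→1  {4}→1
  2 left: {2,4}→1  {3,4}→2
  3 left: {2,3,4}→3
  placing 0:i first → 3 extensions

3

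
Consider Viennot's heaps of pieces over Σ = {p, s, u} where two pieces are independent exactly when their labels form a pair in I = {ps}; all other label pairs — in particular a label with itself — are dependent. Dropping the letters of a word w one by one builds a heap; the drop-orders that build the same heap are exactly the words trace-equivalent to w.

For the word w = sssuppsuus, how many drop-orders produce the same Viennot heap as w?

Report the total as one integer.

0(s) covers ∅
1(s) covers 0:s
2(s) covers 1:s
3(u) covers 2:s
4(p) covers 3:u
5(p) covers 4:p
6(s) covers 3:u
7(u) covers 5:p, 6:s
8(u) covers 7:u
9(s) covers 8:u
floor of heap: 0:s
completions by unplaced set U, small U first (add the entries for U minus each lowest piece of U):
  |U|=1: {9}:1
  |U|=2: {8,9}:1
  |U|=3: {7,8,9}:1
  |U|=4: {5,7,8,9}:1  {6,7,8,9}:1
  |U|=5: {4,5,7,8,9}:1  {5,6,7,8,9}:2
  |U|=6: {4,5,6,7,8,9}:3
  |U|=7: {3,4,5,6,7,8,9}:3
  |U|=8: {2,3,4,5,6,7,8,9}:3
  start at 0(s): 3

3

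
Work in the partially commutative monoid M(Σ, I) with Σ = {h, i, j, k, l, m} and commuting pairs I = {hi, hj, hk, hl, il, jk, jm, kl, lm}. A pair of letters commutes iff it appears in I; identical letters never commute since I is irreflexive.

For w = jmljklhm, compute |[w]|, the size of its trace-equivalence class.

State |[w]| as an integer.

140

#0=j has no predecessor
#1=m has no predecessor
#2=l depends on [0:j]
#3=j depends on [2:l]
#4=k depends on [1:m]
#5=l depends on [3:j]
#6=h depends on [1:m]
#7=m depends on [4:k, 6:h]
sources: [0:j, 1:m]
N(rest) = Σ N(rest − s) over sources s of rest; N(one piece) = 1:
  size 1 → [5]=1  [7]=1
  size 2 → [3,5]=1  [4,7]=1  [5,7]=2  [6,7]=1
  size 3 → [2,3,5]=1  [3,5,7]=3  [4,5,7]=3  [4,6,7]=2  [5,6,7]=3
  size 4 → [0,2,3,5]=1  [1,4,6,7]=2  [2,3,5,7]=4  [3,4,5,7]=6  [3,5,6,7]=6  [4,5,6,7]=8
  size 5 → [0,2,3,5,7]=5  [1,4,5,6,7]=10  [2,3,4,5,7]=10  [2,3,5,6,7]=10  [3,4,5,6,7]=20
  size 6 → [0,2,3,4,5,7]=15  [0,2,3,5,6,7]=15  [1,3,4,5,6,7]=30  [2,3,4,5,6,7]=40
  first=0(j) contributes 70
  first=1(m) contributes 70
|[w]| = 140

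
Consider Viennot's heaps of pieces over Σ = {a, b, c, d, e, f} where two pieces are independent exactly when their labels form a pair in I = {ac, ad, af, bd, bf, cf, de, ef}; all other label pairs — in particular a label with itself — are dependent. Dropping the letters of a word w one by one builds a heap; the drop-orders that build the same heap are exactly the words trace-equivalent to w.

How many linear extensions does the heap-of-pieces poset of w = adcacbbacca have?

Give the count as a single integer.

60

0(a) covers ∅
1(d) covers ∅
2(c) covers 1:d
3(a) covers 0:a
4(c) covers 2:c
5(b) covers 3:a, 4:c
6(b) covers 5:b
7(a) covers 6:b
8(c) covers 6:b
9(c) covers 8:c
10(a) covers 7:a
floor of heap: 0:a, 1:d
completions by unplaced set U, small U first (add the entries for U minus each lowest piece of U):
  |U|=1: {9}:1  {10}:1
  |U|=2: {7,10}:1  {8,9}:1  {9,10}:2
  |U|=3: {7,9,10}:3  {8,9,10}:3
  |U|=4: {7,8,9,10}:6
  |U|=5: {6,7,8,9,10}:6
  |U|=6: {5,6,7,8,9,10}:6
  |U|=7: {3,5,6,7,8,9,10}:6  {4,5,6,7,8,9,10}:6
  |U|=8: {0,3,5,6,7,8,9,10}:6  {2,4,5,6,7,8,9,10}:6  {3,4,5,6,7,8,9,10}:12
  |U|=9: {0,3,4,5,6,7,8,9,10}:18  {1,2,4,5,6,7,8,9,10}:6  {2,3,4,5,6,7,8,9,10}:18
  start at 0(a): 24
  start at 1(d): 36
sum over floor = 60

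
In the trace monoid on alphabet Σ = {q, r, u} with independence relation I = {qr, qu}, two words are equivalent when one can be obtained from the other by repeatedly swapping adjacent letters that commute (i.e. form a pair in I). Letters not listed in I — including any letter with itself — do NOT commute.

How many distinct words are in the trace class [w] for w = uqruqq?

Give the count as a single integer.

0(u) covers ∅
1(q) covers ∅
2(r) covers 0:u
3(u) covers 2:r
4(q) covers 1:q
5(q) covers 4:q
floor of heap: 0:u, 1:q
completions by unplaced set U, small U first (add the entries for U minus each lowest piece of U):
  |U|=1: {3}:1  {5}:1
  |U|=2: {2,3}:1  {3,5}:2  {4,5}:1
  |U|=3: {0,2,3}:1  {1,4,5}:1  {2,3,5}:3  {3,4,5}:3
  |U|=4: {0,2,3,5}:4  {1,3,4,5}:4  {2,3,4,5}:6
  start at 0(u): 10
  start at 1(q): 10
sum over floor = 20

20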